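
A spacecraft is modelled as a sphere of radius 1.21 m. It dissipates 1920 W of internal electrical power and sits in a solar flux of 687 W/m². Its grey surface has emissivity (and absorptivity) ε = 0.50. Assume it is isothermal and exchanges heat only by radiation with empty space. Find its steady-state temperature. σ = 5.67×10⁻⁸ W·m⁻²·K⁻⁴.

T ≈ 286 K

At steady state, absorbed solar power + internal power = radiated power.
Absorbed: α·S·A_cross = 0.50·687·4.600 = 1580 W (cross-section πr²).
Total input = 1580 + 1920 = 3500 W.
Radiated: εσ·A_surf·T⁴ with A_surf = 4πr² = 18.40 m².
T⁴ = 3500/(0.50·5.67×10⁻⁸·18.40) = 6.710×10⁹ K⁴.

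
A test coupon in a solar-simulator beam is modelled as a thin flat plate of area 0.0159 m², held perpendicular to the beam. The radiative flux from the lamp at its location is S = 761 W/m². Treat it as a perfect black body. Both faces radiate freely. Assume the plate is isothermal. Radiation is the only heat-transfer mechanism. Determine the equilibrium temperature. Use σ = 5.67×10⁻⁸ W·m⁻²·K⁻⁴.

At equilibrium, absorbed power = emitted power.
Absorbing cross-section = A = 0.01590 m²; emitting surface = 2A = 0.03180 m² (ratio 2).
S·A_cross = εσ·A_surf·T⁴  ⇒  T⁴ = S/(2σ).
T⁴ = 1.00·761/(2·5.67×10⁻⁸) = 6.711×10⁹ K⁴.
T = (6.711×10⁹)^(1/4).

T ≈ 286 K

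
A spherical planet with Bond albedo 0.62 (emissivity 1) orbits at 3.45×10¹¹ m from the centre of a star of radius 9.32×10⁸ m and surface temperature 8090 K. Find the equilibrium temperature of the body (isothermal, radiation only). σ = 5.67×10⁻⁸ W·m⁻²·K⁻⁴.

The star's surface emits σT_*⁴; at distance d the flux is S = σT_*⁴(R_*/d)².
S = 5.67×10⁻⁸·(8090)⁴·(9.32×10⁸/3.45×10¹¹)² = 1772 W/m².
For an isothermal sphere T⁴ = (1−a)S/(4σ) = 2.970×10⁹ K⁴.

T ≈ 233 K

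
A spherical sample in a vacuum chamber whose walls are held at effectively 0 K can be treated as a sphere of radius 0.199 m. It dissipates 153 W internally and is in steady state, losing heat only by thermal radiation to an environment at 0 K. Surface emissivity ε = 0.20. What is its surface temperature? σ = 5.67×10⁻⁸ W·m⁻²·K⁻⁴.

Steady state: internal power = radiated power, P = εσA T⁴.
Radiating area A = 4πr² = 0.4976 m².
T⁴ = P/(εσA) = 153/(0.20·5.67×10⁻⁸·0.4976) = 2.711×10¹⁰ K⁴.
T = (2.711×10¹⁰)^(1/4).

T ≈ 406 K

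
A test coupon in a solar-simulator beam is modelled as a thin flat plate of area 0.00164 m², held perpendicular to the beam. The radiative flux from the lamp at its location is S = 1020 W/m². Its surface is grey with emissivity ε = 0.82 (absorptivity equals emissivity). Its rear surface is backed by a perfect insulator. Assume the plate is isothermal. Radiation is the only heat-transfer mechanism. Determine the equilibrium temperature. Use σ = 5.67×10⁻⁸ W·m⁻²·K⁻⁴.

T ≈ 366 K

At equilibrium, absorbed power = emitted power.
Absorbing cross-section = A = 0.001640 m²; emitting surface = A = 0.001640 m² (ratio 1).
εS·A_cross = εσ·A_surf·T⁴  ⇒  T⁴ = S/(1σ)   (ε cancels).
T⁴ = 1020/(1·5.67×10⁻⁸) = 1.799×10¹⁰ K⁴.
T = (1.799×10¹⁰)^(1/4).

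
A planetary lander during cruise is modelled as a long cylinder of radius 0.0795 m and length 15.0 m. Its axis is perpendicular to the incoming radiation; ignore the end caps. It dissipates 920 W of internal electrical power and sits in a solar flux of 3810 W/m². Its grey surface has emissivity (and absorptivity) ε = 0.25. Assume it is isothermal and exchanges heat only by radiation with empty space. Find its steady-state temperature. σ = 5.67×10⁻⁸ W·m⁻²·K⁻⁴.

At steady state, absorbed solar power + internal power = radiated power.
Absorbed: α·S·A_cross = 0.25·3810·2.385 = 2272 W (cross-section 2rL).
Total input = 2272 + 920 = 3192 W.
Radiated: εσ·A_surf·T⁴ with A_surf = 2πrL = 7.493 m².
T⁴ = 3192/(0.25·5.67×10⁻⁸·7.493) = 3.005×10¹⁰ K⁴.

T ≈ 416 K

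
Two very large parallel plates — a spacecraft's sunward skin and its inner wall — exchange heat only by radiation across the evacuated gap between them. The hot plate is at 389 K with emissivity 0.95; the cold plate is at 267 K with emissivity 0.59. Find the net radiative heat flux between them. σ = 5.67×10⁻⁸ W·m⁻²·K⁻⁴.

q ≈ 578 W/m²

For two infinite grey parallel plates, q = σ(T₁⁴ − T₂⁴)/(1/ε₁ + 1/ε₂ − 1).
T₁⁴ − T₂⁴ = 2.290×10¹⁰ − 5.082×10⁹ = 1.782×10¹⁰ K⁴.
1/ε₁ + 1/ε₂ − 1 = 1.053 + 1.695 − 1 = 1.748.
q = 5.67×10⁻⁸ × 1.782×10¹⁰ / 1.748.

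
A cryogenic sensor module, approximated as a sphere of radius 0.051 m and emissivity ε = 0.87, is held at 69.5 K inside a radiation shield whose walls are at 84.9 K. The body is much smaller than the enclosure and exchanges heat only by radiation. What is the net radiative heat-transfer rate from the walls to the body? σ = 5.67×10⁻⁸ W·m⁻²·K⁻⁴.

P_net ≈ 0.0462 W

For a small grey body in a large enclosure: P_net = εσA(T_body⁴ − T_wall⁴).
A = 4πr² = 0.03269 m²; T_body⁴ − T_wall⁴ = 2.333×10⁷ − 5.196×10⁷ = -2.862×10⁷ K⁴.
|P_net| = 0.87·5.67×10⁻⁸·0.03269·2.862×10⁷.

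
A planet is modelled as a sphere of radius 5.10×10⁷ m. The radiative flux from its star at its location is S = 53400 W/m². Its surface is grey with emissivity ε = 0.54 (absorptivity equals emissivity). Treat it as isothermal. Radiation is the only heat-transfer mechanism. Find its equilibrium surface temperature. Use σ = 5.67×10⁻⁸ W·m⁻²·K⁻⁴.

At equilibrium, absorbed power = emitted power.
Absorbing cross-section = πr² = 8.171×10¹⁵ m²; emitting surface = 4πr² = 3.269×10¹⁶ m² (ratio 4).
εS·A_cross = εσ·A_surf·T⁴  ⇒  T⁴ = S/(4σ)   (ε cancels).
T⁴ = 53400/(4·5.67×10⁻⁸) = 2.354×10¹¹ K⁴.
T = (2.354×10¹¹)^(1/4).

T ≈ 697 K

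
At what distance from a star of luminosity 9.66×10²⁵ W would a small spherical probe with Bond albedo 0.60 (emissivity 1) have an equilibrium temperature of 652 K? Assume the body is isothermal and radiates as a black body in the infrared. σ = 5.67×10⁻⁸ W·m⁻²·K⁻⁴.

For an isothermal black-emitting sphere, (1−a)S·πr² = σ·4πr²·T⁴ ⇒ S = 4σT⁴/(1−a).
S = 4·5.67×10⁻⁸·(652)⁴/0.400 = 1.025×10⁵ W/m².
Flux falls as S = L/(4πd²), so d = √(L/(4πS)) = √(9.66×10²⁵/(4π·1.025×10⁵)).

d ≈ 8.66×10⁹ m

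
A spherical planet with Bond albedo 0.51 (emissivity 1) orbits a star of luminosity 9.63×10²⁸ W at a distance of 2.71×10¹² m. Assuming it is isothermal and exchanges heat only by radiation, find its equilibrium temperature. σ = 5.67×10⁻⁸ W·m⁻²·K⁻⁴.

T ≈ 218 K

First find the stellar flux at distance d: S = L/(4πd²) = 9.63×10²⁸/(4π·(2.71×10¹²)²) = 1043 W/m².
For an isothermal sphere, absorbed (1−a)S·πr² = emitted σ·4πr²·T⁴, so T⁴ = (1−a)S/(4σ).
T⁴ = 0.490·1043/(4·5.67×10⁻⁸) = 2.254×10⁹ K⁴.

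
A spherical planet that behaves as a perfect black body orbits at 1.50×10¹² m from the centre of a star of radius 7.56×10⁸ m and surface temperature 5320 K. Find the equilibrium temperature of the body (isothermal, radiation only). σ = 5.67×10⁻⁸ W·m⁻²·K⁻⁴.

The star's surface emits σT_*⁴; at distance d the flux is S = σT_*⁴(R_*/d)².
S = 5.67×10⁻⁸·(5320)⁴·(7.56×10⁸/1.50×10¹²)² = 11.54 W/m².
For an isothermal sphere T⁴ = (1−a)S/(4σ) = 5.087×10⁷ K⁴.

T ≈ 84.5 K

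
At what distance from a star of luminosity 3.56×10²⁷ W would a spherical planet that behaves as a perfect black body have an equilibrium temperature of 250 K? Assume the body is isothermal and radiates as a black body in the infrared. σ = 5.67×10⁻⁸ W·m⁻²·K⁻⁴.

d ≈ 5.65×10¹¹ m

For an isothermal black-emitting sphere, (1−a)S·πr² = σ·4πr²·T⁴ ⇒ S = 4σT⁴/(1−a).
S = 4·5.67×10⁻⁸·(250)⁴/1.00 = 885.9 W/m².
Flux falls as S = L/(4πd²), so d = √(L/(4πS)) = √(3.56×10²⁷/(4π·885.9)).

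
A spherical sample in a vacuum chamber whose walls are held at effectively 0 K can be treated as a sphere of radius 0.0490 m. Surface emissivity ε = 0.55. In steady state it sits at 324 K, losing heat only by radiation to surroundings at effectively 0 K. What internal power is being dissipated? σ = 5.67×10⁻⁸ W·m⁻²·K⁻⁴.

Steady state: P = εσA T⁴.
A = 4πr² = 0.03017 m²; T⁴ = (324)⁴ = 1.102×10¹⁰ K⁴.
P = 0.55 × 5.67×10⁻⁸ × 0.03017 × 1.102×10¹⁰.

P ≈ 10.4 W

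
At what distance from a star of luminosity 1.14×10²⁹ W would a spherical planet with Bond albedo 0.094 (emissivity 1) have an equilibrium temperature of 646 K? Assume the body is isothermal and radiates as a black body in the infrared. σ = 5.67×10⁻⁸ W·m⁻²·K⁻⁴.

d ≈ 4.56×10¹¹ m

For an isothermal black-emitting sphere, (1−a)S·πr² = σ·4πr²·T⁴ ⇒ S = 4σT⁴/(1−a).
S = 4·5.67×10⁻⁸·(646)⁴/0.906 = 43600 W/m².
Flux falls as S = L/(4πd²), so d = √(L/(4πS)) = √(1.14×10²⁹/(4π·43600)).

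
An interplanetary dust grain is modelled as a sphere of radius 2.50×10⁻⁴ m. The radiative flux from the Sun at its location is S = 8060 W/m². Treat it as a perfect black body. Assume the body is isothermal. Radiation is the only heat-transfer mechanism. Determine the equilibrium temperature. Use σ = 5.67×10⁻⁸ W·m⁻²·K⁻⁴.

At equilibrium, absorbed power = emitted power.
Absorbing cross-section = πr² = 1.963×10⁻⁷ m²; emitting surface = 4πr² = 7.854×10⁻⁷ m² (ratio 4).
S·A_cross = εσ·A_surf·T⁴  ⇒  T⁴ = S/(4σ).
T⁴ = 1.00·8060/(4·5.67×10⁻⁸) = 3.554×10¹⁰ K⁴.
T = (3.554×10¹⁰)^(1/4).

T ≈ 434 K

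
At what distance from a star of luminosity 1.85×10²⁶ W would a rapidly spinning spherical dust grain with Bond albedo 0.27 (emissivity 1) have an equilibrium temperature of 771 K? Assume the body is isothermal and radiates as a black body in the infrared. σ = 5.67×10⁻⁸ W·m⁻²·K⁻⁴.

d ≈ 1.16×10¹⁰ m

For an isothermal black-emitting sphere, (1−a)S·πr² = σ·4πr²·T⁴ ⇒ S = 4σT⁴/(1−a).
S = 4·5.67×10⁻⁸·(771)⁴/0.730 = 1.098×10⁵ W/m².
Flux falls as S = L/(4πd²), so d = √(L/(4πS)) = √(1.85×10²⁶/(4π·1.098×10⁵)).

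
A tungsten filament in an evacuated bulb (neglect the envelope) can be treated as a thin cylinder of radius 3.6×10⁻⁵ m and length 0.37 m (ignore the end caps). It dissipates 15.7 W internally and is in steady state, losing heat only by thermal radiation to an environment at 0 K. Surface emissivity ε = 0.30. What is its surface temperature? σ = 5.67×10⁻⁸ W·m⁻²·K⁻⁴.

T ≈ 1820 K

Steady state: internal power = radiated power, P = εσA T⁴.
Radiating area A = 2πrL = 8.369×10⁻⁵ m².
T⁴ = P/(εσA) = 15.7/(0.30·5.67×10⁻⁸·8.369×10⁻⁵) = 1.103×10¹³ K⁴.
T = (1.103×10¹³)^(1/4).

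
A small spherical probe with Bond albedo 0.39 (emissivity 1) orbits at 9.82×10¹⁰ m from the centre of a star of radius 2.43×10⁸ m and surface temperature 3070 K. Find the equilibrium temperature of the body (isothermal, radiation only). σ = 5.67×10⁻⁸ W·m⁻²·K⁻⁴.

T ≈ 95.4 K

The star's surface emits σT_*⁴; at distance d the flux is S = σT_*⁴(R_*/d)².
S = 5.67×10⁻⁸·(3070)⁴·(2.43×10⁸/9.82×10¹⁰)² = 30.84 W/m².
For an isothermal sphere T⁴ = (1−a)S/(4σ) = 8.295×10⁷ K⁴.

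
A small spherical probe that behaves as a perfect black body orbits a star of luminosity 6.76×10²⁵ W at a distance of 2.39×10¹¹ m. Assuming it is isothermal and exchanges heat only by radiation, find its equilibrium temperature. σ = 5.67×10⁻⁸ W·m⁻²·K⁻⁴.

T ≈ 143 K

First find the stellar flux at distance d: S = L/(4πd²) = 6.76×10²⁵/(4π·(2.39×10¹¹)²) = 94.18 W/m².
For an isothermal sphere, absorbed (1−a)S·πr² = emitted σ·4πr²·T⁴, so T⁴ = (1−a)S/(4σ).
T⁴ = 1.00·94.18/(4·5.67×10⁻⁸) = 4.152×10⁸ K⁴.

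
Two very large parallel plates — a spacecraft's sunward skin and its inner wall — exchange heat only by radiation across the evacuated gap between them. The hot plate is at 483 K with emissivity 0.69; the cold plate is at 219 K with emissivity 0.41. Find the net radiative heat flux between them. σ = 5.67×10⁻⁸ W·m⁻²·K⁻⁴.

q ≈ 1020 W/m²

For two infinite grey parallel plates, q = σ(T₁⁴ − T₂⁴)/(1/ε₁ + 1/ε₂ − 1).
T₁⁴ − T₂⁴ = 5.442×10¹⁰ − 2.300×10⁹ = 5.212×10¹⁰ K⁴.
1/ε₁ + 1/ε₂ − 1 = 1.449 + 2.439 − 1 = 2.888.
q = 5.67×10⁻⁸ × 5.212×10¹⁰ / 2.888.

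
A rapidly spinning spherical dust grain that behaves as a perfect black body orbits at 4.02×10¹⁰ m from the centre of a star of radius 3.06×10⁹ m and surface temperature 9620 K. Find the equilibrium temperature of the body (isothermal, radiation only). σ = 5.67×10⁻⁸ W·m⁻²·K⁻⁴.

T ≈ 1880 K

The star's surface emits σT_*⁴; at distance d the flux is S = σT_*⁴(R_*/d)².
S = 5.67×10⁻⁸·(9620)⁴·(3.06×10⁹/4.02×10¹⁰)² = 2.814×10⁶ W/m².
For an isothermal sphere T⁴ = (1−a)S/(4σ) = 1.241×10¹³ K⁴.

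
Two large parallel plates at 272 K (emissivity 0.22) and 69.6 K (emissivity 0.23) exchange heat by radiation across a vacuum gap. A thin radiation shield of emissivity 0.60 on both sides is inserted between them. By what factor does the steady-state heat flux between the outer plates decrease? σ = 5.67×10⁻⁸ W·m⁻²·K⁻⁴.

Without shield: q₀ = σΔ(T⁴)/(1/ε₁+1/ε₂−1) with denominator 7.893.
With shield the two gaps are in series; the resistances add: (1/ε₁+1/ε_s−1)+(1/ε_s+1/ε₂−1) = 5.212+5.014 = 10.23.
Heat-flux ratio q₀/q = 10.23/7.893.

factor ≈ 1.30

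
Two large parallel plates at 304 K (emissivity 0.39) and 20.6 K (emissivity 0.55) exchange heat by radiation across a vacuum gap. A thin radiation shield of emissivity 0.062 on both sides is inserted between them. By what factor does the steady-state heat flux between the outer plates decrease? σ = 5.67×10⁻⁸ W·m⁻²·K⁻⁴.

Without shield: q₀ = σΔ(T⁴)/(1/ε₁+1/ε₂−1) with denominator 3.382.
With shield the two gaps are in series; the resistances add: (1/ε₁+1/ε_s−1)+(1/ε_s+1/ε₂−1) = 17.69+16.95 = 34.64.
Heat-flux ratio q₀/q = 34.64/3.382.

factor ≈ 10.2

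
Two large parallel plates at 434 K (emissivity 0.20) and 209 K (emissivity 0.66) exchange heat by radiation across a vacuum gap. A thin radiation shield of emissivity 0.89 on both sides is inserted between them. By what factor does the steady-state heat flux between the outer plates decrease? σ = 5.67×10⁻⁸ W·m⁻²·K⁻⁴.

factor ≈ 1.23

Without shield: q₀ = σΔ(T⁴)/(1/ε₁+1/ε₂−1) with denominator 5.515.
With shield the two gaps are in series; the resistances add: (1/ε₁+1/ε_s−1)+(1/ε_s+1/ε₂−1) = 5.124+1.639 = 6.762.
Heat-flux ratio q₀/q = 6.762/5.515.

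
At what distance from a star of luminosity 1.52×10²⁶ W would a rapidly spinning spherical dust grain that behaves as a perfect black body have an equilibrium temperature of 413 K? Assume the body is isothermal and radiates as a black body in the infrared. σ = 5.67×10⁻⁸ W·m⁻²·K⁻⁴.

For an isothermal black-emitting sphere, (1−a)S·πr² = σ·4πr²·T⁴ ⇒ S = 4σT⁴/(1−a).
S = 4·5.67×10⁻⁸·(413)⁴/1.00 = 6598 W/m².
Flux falls as S = L/(4πd²), so d = √(L/(4πS)) = √(1.52×10²⁶/(4π·6598)).

d ≈ 4.28×10¹⁰ m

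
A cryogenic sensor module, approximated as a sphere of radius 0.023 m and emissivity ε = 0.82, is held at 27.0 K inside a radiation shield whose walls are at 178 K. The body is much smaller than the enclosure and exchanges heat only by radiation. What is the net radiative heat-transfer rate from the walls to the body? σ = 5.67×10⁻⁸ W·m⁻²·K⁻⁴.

P_net ≈ 0.310 W

For a small grey body in a large enclosure: P_net = εσA(T_body⁴ − T_wall⁴).
A = 4πr² = 0.006648 m²; T_body⁴ − T_wall⁴ = 5.314×10⁵ − 1.004×10⁹ = -1.003×10⁹ K⁴.
|P_net| = 0.82·5.67×10⁻⁸·0.006648·1.003×10⁹.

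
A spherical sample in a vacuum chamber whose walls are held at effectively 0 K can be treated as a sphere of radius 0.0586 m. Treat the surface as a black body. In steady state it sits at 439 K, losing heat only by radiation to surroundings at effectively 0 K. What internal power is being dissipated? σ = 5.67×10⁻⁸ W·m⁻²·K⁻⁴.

Steady state: P = εσA T⁴.
A = 4πr² = 0.04315 m²; T⁴ = (439)⁴ = 3.714×10¹⁰ K⁴.
P = 1.0 × 5.67×10⁻⁸ × 0.04315 × 3.714×10¹⁰.

P ≈ 90.9 W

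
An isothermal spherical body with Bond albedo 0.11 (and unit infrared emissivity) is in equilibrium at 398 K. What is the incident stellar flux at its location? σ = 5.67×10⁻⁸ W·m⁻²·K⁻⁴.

(1−a)S·πr² = σ·4πr²·T⁴ ⇒ S = 4σT⁴/(1−a).
S = 4·5.67×10⁻⁸·2.509×10¹⁰/0.890.

S ≈ 6390 W/m²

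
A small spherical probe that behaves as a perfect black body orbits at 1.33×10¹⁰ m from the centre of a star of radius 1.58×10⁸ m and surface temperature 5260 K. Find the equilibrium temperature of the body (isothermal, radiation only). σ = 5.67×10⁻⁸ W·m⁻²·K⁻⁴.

The star's surface emits σT_*⁴; at distance d the flux is S = σT_*⁴(R_*/d)².
S = 5.67×10⁻⁸·(5260)⁴·(1.58×10⁸/1.33×10¹⁰)² = 6125 W/m².
For an isothermal sphere T⁴ = (1−a)S/(4σ) = 2.701×10¹⁰ K⁴.

T ≈ 405 K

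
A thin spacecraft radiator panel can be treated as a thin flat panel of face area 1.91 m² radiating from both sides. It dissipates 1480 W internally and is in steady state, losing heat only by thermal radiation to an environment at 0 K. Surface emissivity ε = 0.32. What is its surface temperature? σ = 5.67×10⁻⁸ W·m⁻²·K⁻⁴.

Steady state: internal power = radiated power, P = εσA T⁴.
Radiating area A = 2·1.91 = 3.820 m².
T⁴ = P/(εσA) = 1480/(0.32·5.67×10⁻⁸·3.820) = 2.135×10¹⁰ K⁴.
T = (2.135×10¹⁰)^(1/4).

T ≈ 382 K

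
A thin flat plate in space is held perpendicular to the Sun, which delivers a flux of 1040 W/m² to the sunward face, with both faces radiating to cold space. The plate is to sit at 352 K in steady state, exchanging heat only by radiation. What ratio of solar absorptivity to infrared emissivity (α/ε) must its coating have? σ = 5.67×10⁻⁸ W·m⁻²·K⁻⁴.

Balance: αS·A = εσ·2A·T⁴ ⇒ α/ε = 2σT⁴/S.
α/ε = 2·5.67×10⁻⁸·(352)⁴/1040 = 2·5.67×10⁻⁸·1.535×10¹⁰/1040.

α/ε ≈ 1.67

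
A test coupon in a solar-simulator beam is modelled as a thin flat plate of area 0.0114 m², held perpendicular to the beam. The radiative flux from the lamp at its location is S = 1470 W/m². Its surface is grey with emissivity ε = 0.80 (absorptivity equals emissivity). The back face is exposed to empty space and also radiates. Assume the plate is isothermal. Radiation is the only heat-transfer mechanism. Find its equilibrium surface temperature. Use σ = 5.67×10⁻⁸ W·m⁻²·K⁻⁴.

T ≈ 337 K

At equilibrium, absorbed power = emitted power.
Absorbing cross-section = A = 0.01140 m²; emitting surface = 2A = 0.02280 m² (ratio 2).
εS·A_cross = εσ·A_surf·T⁴  ⇒  T⁴ = S/(2σ)   (ε cancels).
T⁴ = 1470/(2·5.67×10⁻⁸) = 1.296×10¹⁰ K⁴.
T = (1.296×10¹⁰)^(1/4).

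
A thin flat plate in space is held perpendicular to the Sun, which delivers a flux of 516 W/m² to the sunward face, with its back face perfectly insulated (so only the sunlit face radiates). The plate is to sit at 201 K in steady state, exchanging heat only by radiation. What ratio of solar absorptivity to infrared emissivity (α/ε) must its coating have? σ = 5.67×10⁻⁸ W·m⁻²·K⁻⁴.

Balance: αS·A = εσ·1A·T⁴ ⇒ α/ε = σT⁴/S.
α/ε = 5.67×10⁻⁸·(201)⁴/516 = 5.67×10⁻⁸·1.632×10⁹/516.

α/ε ≈ 0.179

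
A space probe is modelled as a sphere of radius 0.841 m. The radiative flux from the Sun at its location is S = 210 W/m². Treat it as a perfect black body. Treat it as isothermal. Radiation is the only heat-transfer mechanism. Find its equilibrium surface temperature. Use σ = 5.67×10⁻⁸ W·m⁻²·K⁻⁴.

T ≈ 174 K

At equilibrium, absorbed power = emitted power.
Absorbing cross-section = πr² = 2.222 m²; emitting surface = 4πr² = 8.888 m² (ratio 4).
S·A_cross = εσ·A_surf·T⁴  ⇒  T⁴ = S/(4σ).
T⁴ = 1.00·210/(4·5.67×10⁻⁸) = 9.259×10⁸ K⁴.
T = (9.259×10⁸)^(1/4).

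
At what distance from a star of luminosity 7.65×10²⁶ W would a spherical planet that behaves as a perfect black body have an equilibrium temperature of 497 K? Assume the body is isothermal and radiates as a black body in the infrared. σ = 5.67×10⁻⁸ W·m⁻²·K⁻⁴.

d ≈ 6.63×10¹⁰ m

For an isothermal black-emitting sphere, (1−a)S·πr² = σ·4πr²·T⁴ ⇒ S = 4σT⁴/(1−a).
S = 4·5.67×10⁻⁸·(497)⁴/1.00 = 13840 W/m².
Flux falls as S = L/(4πd²), so d = √(L/(4πS)) = √(7.65×10²⁶/(4π·13840)).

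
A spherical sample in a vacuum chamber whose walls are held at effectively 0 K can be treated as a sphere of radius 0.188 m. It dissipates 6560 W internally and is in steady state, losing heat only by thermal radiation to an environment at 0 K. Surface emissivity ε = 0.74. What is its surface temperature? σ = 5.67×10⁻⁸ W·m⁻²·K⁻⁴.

Steady state: internal power = radiated power, P = εσA T⁴.
Radiating area A = 4πr² = 0.4441 m².
T⁴ = P/(εσA) = 6560/(0.74·5.67×10⁻⁸·0.4441) = 3.520×10¹¹ K⁴.
T = (3.520×10¹¹)^(1/4).

T ≈ 770 K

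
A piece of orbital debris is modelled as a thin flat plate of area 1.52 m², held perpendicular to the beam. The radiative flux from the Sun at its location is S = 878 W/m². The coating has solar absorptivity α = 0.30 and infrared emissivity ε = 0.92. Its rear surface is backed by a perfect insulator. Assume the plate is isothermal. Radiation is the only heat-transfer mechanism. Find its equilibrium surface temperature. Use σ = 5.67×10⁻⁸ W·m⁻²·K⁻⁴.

At equilibrium, absorbed power = emitted power.
Absorbing cross-section = A = 1.520 m²; emitting surface = A = 1.520 m² (ratio 1).
αS·A_cross = εσ·A_surf·T⁴  ⇒  T⁴ = αS/(ε·1σ).
T⁴ = 0.300·878/(0.92·1·5.67×10⁻⁸) = 5.049×10⁹ K⁴.
T = (5.049×10⁹)^(1/4).

T ≈ 267 K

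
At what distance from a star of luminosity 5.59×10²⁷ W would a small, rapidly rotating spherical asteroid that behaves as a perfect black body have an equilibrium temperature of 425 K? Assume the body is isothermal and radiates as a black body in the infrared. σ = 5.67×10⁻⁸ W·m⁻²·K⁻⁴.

d ≈ 2.45×10¹¹ m

For an isothermal black-emitting sphere, (1−a)S·πr² = σ·4πr²·T⁴ ⇒ S = 4σT⁴/(1−a).
S = 4·5.67×10⁻⁸·(425)⁴/1.00 = 7399 W/m².
Flux falls as S = L/(4πd²), so d = √(L/(4πS)) = √(5.59×10²⁷/(4π·7399)).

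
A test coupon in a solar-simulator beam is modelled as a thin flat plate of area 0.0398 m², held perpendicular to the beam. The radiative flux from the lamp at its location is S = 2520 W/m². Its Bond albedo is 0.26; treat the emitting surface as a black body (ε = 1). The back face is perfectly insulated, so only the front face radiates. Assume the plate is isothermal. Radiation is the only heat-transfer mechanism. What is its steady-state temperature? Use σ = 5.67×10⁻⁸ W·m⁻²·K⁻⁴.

At equilibrium, absorbed power = emitted power.
Absorbing cross-section = A = 0.03980 m²; emitting surface = A = 0.03980 m² (ratio 1).
(1−a)S·A_cross = εσ·A_surf·T⁴  ⇒  T⁴ = (1−a)S/(1σ).
T⁴ = 0.740·2520/(1·5.67×10⁻⁸) = 3.289×10¹⁰ K⁴.
T = (3.289×10¹⁰)^(1/4).

T ≈ 426 K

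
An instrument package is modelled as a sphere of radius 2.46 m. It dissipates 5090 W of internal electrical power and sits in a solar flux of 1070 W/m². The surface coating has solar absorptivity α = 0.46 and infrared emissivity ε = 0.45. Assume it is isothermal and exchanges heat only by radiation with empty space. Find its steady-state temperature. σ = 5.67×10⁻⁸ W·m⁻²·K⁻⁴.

T ≈ 294 K

At steady state, absorbed solar power + internal power = radiated power.
Absorbed: α·S·A_cross = 0.46·1070·19.01 = 9358 W (cross-section πr²).
Total input = 9358 + 5090 = 14450 W.
Radiated: εσ·A_surf·T⁴ with A_surf = 4πr² = 76.05 m².
T⁴ = 14450/(0.45·5.67×10⁻⁸·76.05) = 7.446×10⁹ K⁴.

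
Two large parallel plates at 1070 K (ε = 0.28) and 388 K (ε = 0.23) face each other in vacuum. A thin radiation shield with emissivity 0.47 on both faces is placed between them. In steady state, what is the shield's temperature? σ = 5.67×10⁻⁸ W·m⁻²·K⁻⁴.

In steady state the net flux on the hot side equals that on the cold side.
σ(T₁⁴−T_s⁴)/D₁ = σ(T_s⁴−T₂⁴)/D₂, with D₁ = 1/ε₁+1/ε_s−1 = 4.699, D₂ = 1/ε_s+1/ε₂−1 = 5.475.
Solve for T_s⁴: T_s⁴ = (D₂·T₁⁴ + D₁·T₂⁴)/(D₁+D₂) = 7.159×10¹¹ K⁴.

T_s ≈ 920 K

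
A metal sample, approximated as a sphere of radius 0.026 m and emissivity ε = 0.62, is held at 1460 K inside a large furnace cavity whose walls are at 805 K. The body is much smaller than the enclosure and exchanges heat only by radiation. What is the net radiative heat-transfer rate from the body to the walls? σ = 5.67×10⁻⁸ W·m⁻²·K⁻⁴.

For a small grey body in a large enclosure: P_net = εσA(T_body⁴ − T_wall⁴).
A = 4πr² = 0.008495 m²; T_body⁴ − T_wall⁴ = 4.544×10¹² − 4.199×10¹¹ = 4.124×10¹² K⁴.
|P_net| = 0.62·5.67×10⁻⁸·0.008495·4.124×10¹².

P_net ≈ 1230 W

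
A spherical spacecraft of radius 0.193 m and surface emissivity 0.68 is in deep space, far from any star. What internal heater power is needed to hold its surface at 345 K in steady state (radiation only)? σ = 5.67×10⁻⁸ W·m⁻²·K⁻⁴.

P = εσ·4πr²·T⁴.
4πr² = 0.4681 m²; T⁴ = 1.417×10¹⁰ K⁴.
P = 0.68·5.67×10⁻⁸·0.4681·1.417×10¹⁰.

P ≈ 256 W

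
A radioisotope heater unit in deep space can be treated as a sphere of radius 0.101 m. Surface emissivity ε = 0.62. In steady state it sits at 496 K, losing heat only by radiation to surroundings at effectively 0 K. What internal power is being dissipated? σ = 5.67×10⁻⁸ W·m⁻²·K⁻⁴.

Steady state: P = εσA T⁴.
A = 4πr² = 0.1282 m²; T⁴ = (496)⁴ = 6.052×10¹⁰ K⁴.
P = 0.62 × 5.67×10⁻⁸ × 0.1282 × 6.052×10¹⁰.

P ≈ 273 W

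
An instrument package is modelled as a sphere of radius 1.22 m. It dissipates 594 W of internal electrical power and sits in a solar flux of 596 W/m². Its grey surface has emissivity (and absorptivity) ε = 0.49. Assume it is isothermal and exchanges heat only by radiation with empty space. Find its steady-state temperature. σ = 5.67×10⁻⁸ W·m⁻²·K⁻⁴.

At steady state, absorbed solar power + internal power = radiated power.
Absorbed: α·S·A_cross = 0.49·596·4.676 = 1366 W (cross-section πr²).
Total input = 1366 + 594 = 1960 W.
Radiated: εσ·A_surf·T⁴ with A_surf = 4πr² = 18.70 m².
T⁴ = 1960/(0.49·5.67×10⁻⁸·18.70) = 3.771×10⁹ K⁴.

T ≈ 248 K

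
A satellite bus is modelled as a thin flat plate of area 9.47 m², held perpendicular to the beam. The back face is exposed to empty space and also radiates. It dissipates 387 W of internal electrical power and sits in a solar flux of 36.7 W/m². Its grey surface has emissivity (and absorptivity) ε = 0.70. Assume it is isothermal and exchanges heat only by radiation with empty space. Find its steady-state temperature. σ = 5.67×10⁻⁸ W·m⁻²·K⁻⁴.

At steady state, absorbed solar power + internal power = radiated power.
Absorbed: α·S·A_cross = 0.70·36.7·9.470 = 243.3 W (cross-section A).
Total input = 243.3 + 387 = 630.3 W.
Radiated: εσ·A_surf·T⁴ with A_surf = 2A = 18.94 m².
T⁴ = 630.3/(0.70·5.67×10⁻⁸·18.94) = 8.384×10⁸ K⁴.

T ≈ 170 K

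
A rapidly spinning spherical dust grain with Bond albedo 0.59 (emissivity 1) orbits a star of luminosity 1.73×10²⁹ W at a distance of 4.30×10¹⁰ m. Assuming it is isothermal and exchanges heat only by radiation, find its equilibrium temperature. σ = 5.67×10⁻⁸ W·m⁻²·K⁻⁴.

First find the stellar flux at distance d: S = L/(4πd²) = 1.73×10²⁹/(4π·(4.30×10¹⁰)²) = 7.446×10⁶ W/m².
For an isothermal sphere, absorbed (1−a)S·πr² = emitted σ·4πr²·T⁴, so T⁴ = (1−a)S/(4σ).
T⁴ = 0.410·7.446×10⁶/(4·5.67×10⁻⁸) = 1.346×10¹³ K⁴.

T ≈ 1920 K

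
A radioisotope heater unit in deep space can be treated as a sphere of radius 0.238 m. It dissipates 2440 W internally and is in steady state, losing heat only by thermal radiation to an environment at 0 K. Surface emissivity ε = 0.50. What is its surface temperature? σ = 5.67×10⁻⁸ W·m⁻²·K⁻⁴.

Steady state: internal power = radiated power, P = εσA T⁴.
Radiating area A = 4πr² = 0.7118 m².
T⁴ = P/(εσA) = 2440/(0.50·5.67×10⁻⁸·0.7118) = 1.209×10¹¹ K⁴.
T = (1.209×10¹¹)^(1/4).

T ≈ 590 K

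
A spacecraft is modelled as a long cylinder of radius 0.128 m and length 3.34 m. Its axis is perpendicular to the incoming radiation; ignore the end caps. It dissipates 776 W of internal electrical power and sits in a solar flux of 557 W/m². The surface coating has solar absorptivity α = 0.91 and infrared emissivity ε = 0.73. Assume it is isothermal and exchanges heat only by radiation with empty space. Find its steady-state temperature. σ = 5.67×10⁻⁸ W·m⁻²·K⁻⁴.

At steady state, absorbed solar power + internal power = radiated power.
Absorbed: α·S·A_cross = 0.91·557·0.8550 = 433.4 W (cross-section 2rL).
Total input = 433.4 + 776 = 1209 W.
Radiated: εσ·A_surf·T⁴ with A_surf = 2πrL = 2.686 m².
T⁴ = 1209/(0.73·5.67×10⁻⁸·2.686) = 1.088×10¹⁰ K⁴.

T ≈ 323 K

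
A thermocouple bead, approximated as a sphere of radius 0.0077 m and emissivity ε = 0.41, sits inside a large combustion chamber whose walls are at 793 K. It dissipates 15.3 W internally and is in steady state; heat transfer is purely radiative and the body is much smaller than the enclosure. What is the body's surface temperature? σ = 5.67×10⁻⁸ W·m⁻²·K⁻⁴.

For a small grey body in a large enclosure, net radiated power = εσA(T⁴ − T_w⁴).
Steady state: P = εσA(T⁴ − T_w⁴) with A = 4πr² = 7.451×10⁻⁴ m².
T⁴ = P/(εσA) + T_w⁴ = 15.3/(0.41·5.67×10⁻⁸·7.451×10⁻⁴) + (793)⁴
    = 8.834×10¹¹ + 3.955×10¹¹ = 1.279×10¹² K⁴.

T ≈ 1060 K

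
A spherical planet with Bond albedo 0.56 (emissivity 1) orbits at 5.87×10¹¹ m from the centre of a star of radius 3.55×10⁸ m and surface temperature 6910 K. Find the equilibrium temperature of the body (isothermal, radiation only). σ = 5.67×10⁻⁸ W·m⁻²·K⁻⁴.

The star's surface emits σT_*⁴; at distance d the flux is S = σT_*⁴(R_*/d)².
S = 5.67×10⁻⁸·(6910)⁴·(3.55×10⁸/5.87×10¹¹)² = 47.28 W/m².
For an isothermal sphere T⁴ = (1−a)S/(4σ) = 9.172×10⁷ K⁴.

T ≈ 97.9 K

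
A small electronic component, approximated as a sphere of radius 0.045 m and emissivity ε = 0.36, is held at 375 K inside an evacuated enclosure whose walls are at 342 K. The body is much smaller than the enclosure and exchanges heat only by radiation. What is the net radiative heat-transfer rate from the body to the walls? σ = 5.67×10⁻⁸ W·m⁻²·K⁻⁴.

P_net ≈ 3.17 W

For a small grey body in a large enclosure: P_net = εσA(T_body⁴ − T_wall⁴).
A = 4πr² = 0.02545 m²; T_body⁴ − T_wall⁴ = 1.978×10¹⁰ − 1.368×10¹⁰ = 6.095×10⁹ K⁴.
|P_net| = 0.36·5.67×10⁻⁸·0.02545·6.095×10⁹.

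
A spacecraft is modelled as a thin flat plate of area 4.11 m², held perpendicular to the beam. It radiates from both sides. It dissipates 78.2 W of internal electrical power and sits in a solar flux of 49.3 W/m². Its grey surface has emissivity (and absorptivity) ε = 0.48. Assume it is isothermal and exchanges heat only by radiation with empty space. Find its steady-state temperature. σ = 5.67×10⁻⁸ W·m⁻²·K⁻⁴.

T ≈ 167 K

At steady state, absorbed solar power + internal power = radiated power.
Absorbed: α·S·A_cross = 0.48·49.3·4.110 = 97.26 W (cross-section A).
Total input = 97.26 + 78.2 = 175.5 W.
Radiated: εσ·A_surf·T⁴ with A_surf = 2A = 8.220 m².
T⁴ = 175.5/(0.48·5.67×10⁻⁸·8.220) = 7.843×10⁸ K⁴.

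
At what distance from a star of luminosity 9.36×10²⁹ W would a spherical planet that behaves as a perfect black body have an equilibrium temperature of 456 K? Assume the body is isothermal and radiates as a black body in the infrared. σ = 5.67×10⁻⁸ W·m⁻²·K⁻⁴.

For an isothermal black-emitting sphere, (1−a)S·πr² = σ·4πr²·T⁴ ⇒ S = 4σT⁴/(1−a).
S = 4·5.67×10⁻⁸·(456)⁴/1.00 = 9806 W/m².
Flux falls as S = L/(4πd²), so d = √(L/(4πS)) = √(9.36×10²⁹/(4π·9806)).

d ≈ 2.76×10¹² m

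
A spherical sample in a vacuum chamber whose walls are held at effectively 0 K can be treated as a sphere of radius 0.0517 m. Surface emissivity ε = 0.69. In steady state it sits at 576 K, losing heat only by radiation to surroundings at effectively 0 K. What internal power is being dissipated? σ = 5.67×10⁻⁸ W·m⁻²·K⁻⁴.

P ≈ 145 W

Steady state: P = εσA T⁴.
A = 4πr² = 0.03359 m²; T⁴ = (576)⁴ = 1.101×10¹¹ K⁴.
P = 0.69 × 5.67×10⁻⁸ × 0.03359 × 1.101×10¹¹.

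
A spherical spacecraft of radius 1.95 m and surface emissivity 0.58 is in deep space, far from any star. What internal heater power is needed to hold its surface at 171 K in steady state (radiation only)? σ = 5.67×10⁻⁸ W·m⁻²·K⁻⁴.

P = εσ·4πr²·T⁴.
4πr² = 47.78 m²; T⁴ = 8.550×10⁸ K⁴.
P = 0.58·5.67×10⁻⁸·47.78·8.550×10⁸.

P ≈ 1340 W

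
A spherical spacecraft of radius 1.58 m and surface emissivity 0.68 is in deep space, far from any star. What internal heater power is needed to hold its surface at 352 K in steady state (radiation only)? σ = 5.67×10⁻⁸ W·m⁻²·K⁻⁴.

P = εσ·4πr²·T⁴.
4πr² = 31.37 m²; T⁴ = 1.535×10¹⁰ K⁴.
P = 0.68·5.67×10⁻⁸·31.37·1.535×10¹⁰.

P ≈ 18600 W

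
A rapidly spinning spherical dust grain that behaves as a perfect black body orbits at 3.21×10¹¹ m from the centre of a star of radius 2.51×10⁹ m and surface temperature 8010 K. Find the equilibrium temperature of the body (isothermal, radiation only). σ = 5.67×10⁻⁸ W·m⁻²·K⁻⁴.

The star's surface emits σT_*⁴; at distance d the flux is S = σT_*⁴(R_*/d)².
S = 5.67×10⁻⁸·(8010)⁴·(2.51×10⁹/3.21×10¹¹)² = 14270 W/m².
For an isothermal sphere T⁴ = (1−a)S/(4σ) = 6.292×10¹⁰ K⁴.

T ≈ 501 K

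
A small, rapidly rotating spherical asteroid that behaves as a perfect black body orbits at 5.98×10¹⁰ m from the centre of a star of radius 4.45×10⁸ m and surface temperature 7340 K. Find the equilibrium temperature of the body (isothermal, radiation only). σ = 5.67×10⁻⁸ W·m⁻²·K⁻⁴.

The star's surface emits σT_*⁴; at distance d the flux is S = σT_*⁴(R_*/d)².
S = 5.67×10⁻⁸·(7340)⁴·(4.45×10⁸/5.98×10¹⁰)² = 9113 W/m².
For an isothermal sphere T⁴ = (1−a)S/(4σ) = 4.018×10¹⁰ K⁴.

T ≈ 448 K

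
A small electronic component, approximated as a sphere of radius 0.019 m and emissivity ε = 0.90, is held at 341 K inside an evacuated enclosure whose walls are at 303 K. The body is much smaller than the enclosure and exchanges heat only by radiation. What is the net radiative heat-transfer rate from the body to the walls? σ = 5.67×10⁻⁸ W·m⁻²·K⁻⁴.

For a small grey body in a large enclosure: P_net = εσA(T_body⁴ − T_wall⁴).
A = 4πr² = 0.004536 m²; T_body⁴ − T_wall⁴ = 1.352×10¹⁰ − 8.429×10⁹ = 5.092×10⁹ K⁴.
|P_net| = 0.90·5.67×10⁻⁸·0.004536·5.092×10⁹.

P_net ≈ 1.18 W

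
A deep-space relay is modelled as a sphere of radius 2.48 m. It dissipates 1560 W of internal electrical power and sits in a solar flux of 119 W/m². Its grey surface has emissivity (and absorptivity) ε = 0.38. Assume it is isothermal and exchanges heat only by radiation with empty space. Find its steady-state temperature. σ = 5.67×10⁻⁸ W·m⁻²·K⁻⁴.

T ≈ 196 K

At steady state, absorbed solar power + internal power = radiated power.
Absorbed: α·S·A_cross = 0.38·119·19.32 = 873.7 W (cross-section πr²).
Total input = 873.7 + 1560 = 2434 W.
Radiated: εσ·A_surf·T⁴ with A_surf = 4πr² = 77.29 m².
T⁴ = 2434/(0.38·5.67×10⁻⁸·77.29) = 1.461×10⁹ K⁴.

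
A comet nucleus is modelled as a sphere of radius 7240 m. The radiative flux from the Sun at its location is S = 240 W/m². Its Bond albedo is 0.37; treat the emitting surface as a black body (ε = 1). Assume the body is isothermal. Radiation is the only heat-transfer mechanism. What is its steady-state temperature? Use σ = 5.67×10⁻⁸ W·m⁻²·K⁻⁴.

T ≈ 161 K

At equilibrium, absorbed power = emitted power.
Absorbing cross-section = πr² = 1.647×10⁸ m²; emitting surface = 4πr² = 6.587×10⁸ m² (ratio 4).
(1−a)S·A_cross = εσ·A_surf·T⁴  ⇒  T⁴ = (1−a)S/(4σ).
T⁴ = 0.630·240/(4·5.67×10⁻⁸) = 6.667×10⁸ K⁴.
T = (6.667×10⁸)^(1/4).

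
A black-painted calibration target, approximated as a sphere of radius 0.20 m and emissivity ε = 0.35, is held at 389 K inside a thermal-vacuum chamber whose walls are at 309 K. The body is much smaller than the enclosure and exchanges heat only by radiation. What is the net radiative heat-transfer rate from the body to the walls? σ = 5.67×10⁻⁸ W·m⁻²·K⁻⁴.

P_net ≈ 137 W

For a small grey body in a large enclosure: P_net = εσA(T_body⁴ − T_wall⁴).
A = 4πr² = 0.5027 m²; T_body⁴ − T_wall⁴ = 2.290×10¹⁰ − 9.117×10⁹ = 1.378×10¹⁰ K⁴.
|P_net| = 0.35·5.67×10⁻⁸·0.5027·1.378×10¹⁰.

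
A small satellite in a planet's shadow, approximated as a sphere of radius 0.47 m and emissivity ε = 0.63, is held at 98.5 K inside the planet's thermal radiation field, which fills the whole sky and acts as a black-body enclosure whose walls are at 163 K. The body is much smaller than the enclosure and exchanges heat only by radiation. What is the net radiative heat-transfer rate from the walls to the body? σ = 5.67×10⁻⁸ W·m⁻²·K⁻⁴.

For a small grey body in a large enclosure: P_net = εσA(T_body⁴ − T_wall⁴).
A = 4πr² = 2.776 m²; T_body⁴ − T_wall⁴ = 9.413×10⁷ − 7.059×10⁸ = -6.118×10⁸ K⁴.
|P_net| = 0.63·5.67×10⁻⁸·2.776·6.118×10⁸.

P_net ≈ 60.7 W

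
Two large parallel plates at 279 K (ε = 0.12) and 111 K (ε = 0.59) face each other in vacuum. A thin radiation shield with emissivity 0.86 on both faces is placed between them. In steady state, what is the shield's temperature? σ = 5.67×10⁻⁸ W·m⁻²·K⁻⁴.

In steady state the net flux on the hot side equals that on the cold side.
σ(T₁⁴−T_s⁴)/D₁ = σ(T_s⁴−T₂⁴)/D₂, with D₁ = 1/ε₁+1/ε_s−1 = 8.496, D₂ = 1/ε_s+1/ε₂−1 = 1.858.
Solve for T_s⁴: T_s⁴ = (D₂·T₁⁴ + D₁·T₂⁴)/(D₁+D₂) = 1.212×10⁹ K⁴.

T_s ≈ 187 K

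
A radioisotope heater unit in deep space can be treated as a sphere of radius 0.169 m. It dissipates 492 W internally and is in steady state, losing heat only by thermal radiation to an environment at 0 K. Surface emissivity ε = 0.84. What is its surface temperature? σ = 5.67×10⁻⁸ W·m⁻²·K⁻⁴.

T ≈ 412 K

Steady state: internal power = radiated power, P = εσA T⁴.
Radiating area A = 4πr² = 0.3589 m².
T⁴ = P/(εσA) = 492/(0.84·5.67×10⁻⁸·0.3589) = 2.878×10¹⁰ K⁴.
T = (2.878×10¹⁰)^(1/4).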